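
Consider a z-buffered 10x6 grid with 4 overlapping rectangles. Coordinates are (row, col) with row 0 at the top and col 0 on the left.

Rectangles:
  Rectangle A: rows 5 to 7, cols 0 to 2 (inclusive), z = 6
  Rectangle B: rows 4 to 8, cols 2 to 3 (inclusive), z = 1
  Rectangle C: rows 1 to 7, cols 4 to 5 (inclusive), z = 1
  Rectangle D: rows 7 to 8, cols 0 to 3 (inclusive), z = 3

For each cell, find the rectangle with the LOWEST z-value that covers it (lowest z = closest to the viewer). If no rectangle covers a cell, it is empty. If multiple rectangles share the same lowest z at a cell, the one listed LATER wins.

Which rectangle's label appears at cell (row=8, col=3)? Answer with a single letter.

Answer: B

Derivation:
Check cell (8,3):
  A: rows 5-7 cols 0-2 -> outside (row miss)
  B: rows 4-8 cols 2-3 z=1 -> covers; best now B (z=1)
  C: rows 1-7 cols 4-5 -> outside (row miss)
  D: rows 7-8 cols 0-3 z=3 -> covers; best now B (z=1)
Winner: B at z=1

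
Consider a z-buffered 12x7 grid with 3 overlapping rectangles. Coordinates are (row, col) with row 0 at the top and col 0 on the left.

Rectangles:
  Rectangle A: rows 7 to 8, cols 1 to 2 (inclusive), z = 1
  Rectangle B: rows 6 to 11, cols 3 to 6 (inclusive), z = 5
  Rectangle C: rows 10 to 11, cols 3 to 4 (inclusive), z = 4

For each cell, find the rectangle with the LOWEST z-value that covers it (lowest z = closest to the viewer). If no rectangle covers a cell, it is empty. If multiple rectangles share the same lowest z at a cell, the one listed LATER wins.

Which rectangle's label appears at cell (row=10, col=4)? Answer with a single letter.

Check cell (10,4):
  A: rows 7-8 cols 1-2 -> outside (row miss)
  B: rows 6-11 cols 3-6 z=5 -> covers; best now B (z=5)
  C: rows 10-11 cols 3-4 z=4 -> covers; best now C (z=4)
Winner: C at z=4

Answer: C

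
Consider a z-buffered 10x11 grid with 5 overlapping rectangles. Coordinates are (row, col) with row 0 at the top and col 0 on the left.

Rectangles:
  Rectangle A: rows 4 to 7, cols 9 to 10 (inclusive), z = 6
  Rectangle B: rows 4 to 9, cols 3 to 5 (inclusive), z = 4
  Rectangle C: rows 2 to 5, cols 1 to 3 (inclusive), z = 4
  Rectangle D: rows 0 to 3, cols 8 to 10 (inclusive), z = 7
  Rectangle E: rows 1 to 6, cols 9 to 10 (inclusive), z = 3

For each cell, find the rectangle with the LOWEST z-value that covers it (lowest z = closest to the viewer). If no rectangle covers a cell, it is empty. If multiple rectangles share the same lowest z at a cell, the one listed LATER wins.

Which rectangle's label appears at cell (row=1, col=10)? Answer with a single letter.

Check cell (1,10):
  A: rows 4-7 cols 9-10 -> outside (row miss)
  B: rows 4-9 cols 3-5 -> outside (row miss)
  C: rows 2-5 cols 1-3 -> outside (row miss)
  D: rows 0-3 cols 8-10 z=7 -> covers; best now D (z=7)
  E: rows 1-6 cols 9-10 z=3 -> covers; best now E (z=3)
Winner: E at z=3

Answer: E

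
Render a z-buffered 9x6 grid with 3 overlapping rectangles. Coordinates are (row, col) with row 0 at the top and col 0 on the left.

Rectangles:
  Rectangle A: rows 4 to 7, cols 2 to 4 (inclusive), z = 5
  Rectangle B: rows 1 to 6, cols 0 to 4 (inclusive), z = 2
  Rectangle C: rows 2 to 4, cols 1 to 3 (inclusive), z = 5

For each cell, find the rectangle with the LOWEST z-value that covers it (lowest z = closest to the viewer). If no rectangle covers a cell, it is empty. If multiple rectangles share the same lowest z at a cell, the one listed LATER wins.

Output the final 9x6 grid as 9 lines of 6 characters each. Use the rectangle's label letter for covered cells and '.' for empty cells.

......
BBBBB.
BBBBB.
BBBBB.
BBBBB.
BBBBB.
BBBBB.
..AAA.
......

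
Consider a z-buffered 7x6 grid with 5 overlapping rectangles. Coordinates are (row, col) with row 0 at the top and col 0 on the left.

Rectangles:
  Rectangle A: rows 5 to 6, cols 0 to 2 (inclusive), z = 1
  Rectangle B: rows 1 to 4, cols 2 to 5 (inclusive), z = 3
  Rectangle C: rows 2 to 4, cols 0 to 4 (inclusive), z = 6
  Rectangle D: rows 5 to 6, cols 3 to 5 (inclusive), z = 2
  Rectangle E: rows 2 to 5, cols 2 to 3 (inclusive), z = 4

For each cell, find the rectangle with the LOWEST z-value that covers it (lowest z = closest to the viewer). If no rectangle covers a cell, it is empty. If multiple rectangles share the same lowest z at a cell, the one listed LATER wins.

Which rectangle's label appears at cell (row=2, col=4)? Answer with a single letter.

Answer: B

Derivation:
Check cell (2,4):
  A: rows 5-6 cols 0-2 -> outside (row miss)
  B: rows 1-4 cols 2-5 z=3 -> covers; best now B (z=3)
  C: rows 2-4 cols 0-4 z=6 -> covers; best now B (z=3)
  D: rows 5-6 cols 3-5 -> outside (row miss)
  E: rows 2-5 cols 2-3 -> outside (col miss)
Winner: B at z=3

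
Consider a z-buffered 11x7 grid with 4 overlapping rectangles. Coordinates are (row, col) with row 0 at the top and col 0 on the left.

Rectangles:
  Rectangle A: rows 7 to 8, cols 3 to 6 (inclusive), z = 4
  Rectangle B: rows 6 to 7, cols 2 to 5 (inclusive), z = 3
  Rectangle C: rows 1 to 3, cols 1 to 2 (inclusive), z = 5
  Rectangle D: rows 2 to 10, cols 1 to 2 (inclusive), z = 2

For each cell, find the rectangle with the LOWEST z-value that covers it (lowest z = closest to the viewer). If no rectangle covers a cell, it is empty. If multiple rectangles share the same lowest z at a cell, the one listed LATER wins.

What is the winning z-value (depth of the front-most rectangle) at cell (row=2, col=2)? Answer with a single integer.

Check cell (2,2):
  A: rows 7-8 cols 3-6 -> outside (row miss)
  B: rows 6-7 cols 2-5 -> outside (row miss)
  C: rows 1-3 cols 1-2 z=5 -> covers; best now C (z=5)
  D: rows 2-10 cols 1-2 z=2 -> covers; best now D (z=2)
Winner: D at z=2

Answer: 2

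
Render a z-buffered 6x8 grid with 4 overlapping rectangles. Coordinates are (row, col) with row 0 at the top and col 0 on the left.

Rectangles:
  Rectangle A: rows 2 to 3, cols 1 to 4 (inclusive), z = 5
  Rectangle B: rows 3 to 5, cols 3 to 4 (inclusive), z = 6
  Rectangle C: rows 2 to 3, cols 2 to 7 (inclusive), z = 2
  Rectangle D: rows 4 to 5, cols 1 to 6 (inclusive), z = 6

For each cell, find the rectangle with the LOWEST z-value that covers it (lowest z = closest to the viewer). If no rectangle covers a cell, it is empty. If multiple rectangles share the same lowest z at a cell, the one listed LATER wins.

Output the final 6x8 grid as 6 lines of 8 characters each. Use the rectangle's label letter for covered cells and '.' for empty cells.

........
........
.ACCCCCC
.ACCCCCC
.DDDDDD.
.DDDDDD.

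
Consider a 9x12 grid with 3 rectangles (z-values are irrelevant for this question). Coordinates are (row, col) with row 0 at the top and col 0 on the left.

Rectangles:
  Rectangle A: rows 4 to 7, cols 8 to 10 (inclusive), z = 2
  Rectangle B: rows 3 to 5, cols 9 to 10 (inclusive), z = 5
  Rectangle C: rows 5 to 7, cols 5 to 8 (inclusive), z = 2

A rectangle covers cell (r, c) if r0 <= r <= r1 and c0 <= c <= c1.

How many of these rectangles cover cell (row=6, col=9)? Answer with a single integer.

Answer: 1

Derivation:
Check cell (6,9):
  A: rows 4-7 cols 8-10 -> covers
  B: rows 3-5 cols 9-10 -> outside (row miss)
  C: rows 5-7 cols 5-8 -> outside (col miss)
Count covering = 1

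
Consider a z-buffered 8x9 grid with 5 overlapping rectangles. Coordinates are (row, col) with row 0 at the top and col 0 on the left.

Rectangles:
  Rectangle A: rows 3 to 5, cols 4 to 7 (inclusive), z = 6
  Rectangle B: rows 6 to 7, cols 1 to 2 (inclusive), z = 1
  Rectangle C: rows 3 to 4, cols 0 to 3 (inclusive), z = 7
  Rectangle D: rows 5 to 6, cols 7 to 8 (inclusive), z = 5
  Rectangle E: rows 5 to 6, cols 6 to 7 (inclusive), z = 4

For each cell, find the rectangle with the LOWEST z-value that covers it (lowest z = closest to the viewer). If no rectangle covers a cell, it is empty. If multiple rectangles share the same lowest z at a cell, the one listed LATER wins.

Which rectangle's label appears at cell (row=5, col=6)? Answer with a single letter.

Answer: E

Derivation:
Check cell (5,6):
  A: rows 3-5 cols 4-7 z=6 -> covers; best now A (z=6)
  B: rows 6-7 cols 1-2 -> outside (row miss)
  C: rows 3-4 cols 0-3 -> outside (row miss)
  D: rows 5-6 cols 7-8 -> outside (col miss)
  E: rows 5-6 cols 6-7 z=4 -> covers; best now E (z=4)
Winner: E at z=4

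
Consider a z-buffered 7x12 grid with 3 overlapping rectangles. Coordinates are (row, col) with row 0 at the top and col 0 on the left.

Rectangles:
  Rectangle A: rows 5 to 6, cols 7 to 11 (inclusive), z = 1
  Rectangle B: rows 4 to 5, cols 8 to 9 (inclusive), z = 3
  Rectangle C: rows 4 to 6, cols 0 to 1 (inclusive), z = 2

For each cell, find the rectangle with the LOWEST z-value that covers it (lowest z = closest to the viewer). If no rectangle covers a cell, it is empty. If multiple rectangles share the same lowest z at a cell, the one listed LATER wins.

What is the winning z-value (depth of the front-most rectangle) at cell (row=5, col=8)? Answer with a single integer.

Check cell (5,8):
  A: rows 5-6 cols 7-11 z=1 -> covers; best now A (z=1)
  B: rows 4-5 cols 8-9 z=3 -> covers; best now A (z=1)
  C: rows 4-6 cols 0-1 -> outside (col miss)
Winner: A at z=1

Answer: 1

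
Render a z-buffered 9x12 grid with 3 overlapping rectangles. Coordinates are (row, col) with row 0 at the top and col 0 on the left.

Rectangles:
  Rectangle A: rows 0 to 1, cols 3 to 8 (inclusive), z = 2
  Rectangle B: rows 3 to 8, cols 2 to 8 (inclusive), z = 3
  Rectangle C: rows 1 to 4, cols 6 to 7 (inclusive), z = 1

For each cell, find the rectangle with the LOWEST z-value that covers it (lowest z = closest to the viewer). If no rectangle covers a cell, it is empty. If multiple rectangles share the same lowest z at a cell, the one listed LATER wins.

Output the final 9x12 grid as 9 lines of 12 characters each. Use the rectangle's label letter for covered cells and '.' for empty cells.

...AAAAAA...
...AAACCA...
......CC....
..BBBBCCB...
..BBBBCCB...
..BBBBBBB...
..BBBBBBB...
..BBBBBBB...
..BBBBBBB...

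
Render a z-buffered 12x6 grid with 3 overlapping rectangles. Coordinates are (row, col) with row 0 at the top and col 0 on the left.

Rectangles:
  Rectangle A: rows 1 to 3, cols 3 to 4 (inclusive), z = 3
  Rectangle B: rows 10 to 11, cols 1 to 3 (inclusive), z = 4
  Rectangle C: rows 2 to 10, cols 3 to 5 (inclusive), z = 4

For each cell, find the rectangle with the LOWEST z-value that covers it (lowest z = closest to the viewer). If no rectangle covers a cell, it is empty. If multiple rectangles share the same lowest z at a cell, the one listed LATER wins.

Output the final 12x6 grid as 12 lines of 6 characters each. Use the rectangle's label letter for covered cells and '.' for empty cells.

......
...AA.
...AAC
...AAC
...CCC
...CCC
...CCC
...CCC
...CCC
...CCC
.BBCCC
.BBB..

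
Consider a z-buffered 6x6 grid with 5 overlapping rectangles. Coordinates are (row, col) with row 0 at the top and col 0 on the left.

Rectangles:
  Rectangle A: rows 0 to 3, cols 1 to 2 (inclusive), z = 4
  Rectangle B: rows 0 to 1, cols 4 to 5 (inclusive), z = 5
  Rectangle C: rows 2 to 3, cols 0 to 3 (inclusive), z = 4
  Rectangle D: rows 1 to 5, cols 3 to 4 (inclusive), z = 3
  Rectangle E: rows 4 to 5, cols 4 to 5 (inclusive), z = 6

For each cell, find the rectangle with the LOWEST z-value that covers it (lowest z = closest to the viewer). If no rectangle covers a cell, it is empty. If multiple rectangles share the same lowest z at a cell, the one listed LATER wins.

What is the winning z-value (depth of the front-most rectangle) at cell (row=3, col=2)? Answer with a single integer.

Check cell (3,2):
  A: rows 0-3 cols 1-2 z=4 -> covers; best now A (z=4)
  B: rows 0-1 cols 4-5 -> outside (row miss)
  C: rows 2-3 cols 0-3 z=4 -> covers; best now C (z=4)
  D: rows 1-5 cols 3-4 -> outside (col miss)
  E: rows 4-5 cols 4-5 -> outside (row miss)
Winner: C at z=4

Answer: 4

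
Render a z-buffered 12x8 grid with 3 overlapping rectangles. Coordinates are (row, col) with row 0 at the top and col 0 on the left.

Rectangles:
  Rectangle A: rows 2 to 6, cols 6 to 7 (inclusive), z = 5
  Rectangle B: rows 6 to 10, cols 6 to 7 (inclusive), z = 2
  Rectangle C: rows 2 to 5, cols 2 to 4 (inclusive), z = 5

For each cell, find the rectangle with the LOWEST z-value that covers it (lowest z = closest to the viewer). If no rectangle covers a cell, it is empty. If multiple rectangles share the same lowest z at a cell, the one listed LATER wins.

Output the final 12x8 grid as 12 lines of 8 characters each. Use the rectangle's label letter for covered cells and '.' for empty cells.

........
........
..CCC.AA
..CCC.AA
..CCC.AA
..CCC.AA
......BB
......BB
......BB
......BB
......BB
........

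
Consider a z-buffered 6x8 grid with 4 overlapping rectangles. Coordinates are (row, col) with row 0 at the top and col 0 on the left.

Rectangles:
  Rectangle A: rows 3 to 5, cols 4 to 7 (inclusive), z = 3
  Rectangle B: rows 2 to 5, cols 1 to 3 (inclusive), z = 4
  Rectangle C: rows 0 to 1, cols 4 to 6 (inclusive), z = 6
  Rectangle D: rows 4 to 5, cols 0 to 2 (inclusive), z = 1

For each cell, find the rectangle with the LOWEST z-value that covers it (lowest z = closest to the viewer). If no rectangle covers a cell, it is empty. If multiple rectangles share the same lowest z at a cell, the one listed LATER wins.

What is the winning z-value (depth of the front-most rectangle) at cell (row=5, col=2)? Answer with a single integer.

Answer: 1

Derivation:
Check cell (5,2):
  A: rows 3-5 cols 4-7 -> outside (col miss)
  B: rows 2-5 cols 1-3 z=4 -> covers; best now B (z=4)
  C: rows 0-1 cols 4-6 -> outside (row miss)
  D: rows 4-5 cols 0-2 z=1 -> covers; best now D (z=1)
Winner: D at z=1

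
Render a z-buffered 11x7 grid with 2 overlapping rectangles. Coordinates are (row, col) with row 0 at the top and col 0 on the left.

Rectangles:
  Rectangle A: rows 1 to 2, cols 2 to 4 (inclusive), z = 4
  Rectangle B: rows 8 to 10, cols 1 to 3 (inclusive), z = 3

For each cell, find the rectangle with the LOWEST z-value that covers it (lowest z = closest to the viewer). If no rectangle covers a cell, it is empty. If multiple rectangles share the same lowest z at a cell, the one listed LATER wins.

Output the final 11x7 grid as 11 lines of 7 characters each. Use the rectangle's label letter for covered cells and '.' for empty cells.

.......
..AAA..
..AAA..
.......
.......
.......
.......
.......
.BBB...
.BBB...
.BBB...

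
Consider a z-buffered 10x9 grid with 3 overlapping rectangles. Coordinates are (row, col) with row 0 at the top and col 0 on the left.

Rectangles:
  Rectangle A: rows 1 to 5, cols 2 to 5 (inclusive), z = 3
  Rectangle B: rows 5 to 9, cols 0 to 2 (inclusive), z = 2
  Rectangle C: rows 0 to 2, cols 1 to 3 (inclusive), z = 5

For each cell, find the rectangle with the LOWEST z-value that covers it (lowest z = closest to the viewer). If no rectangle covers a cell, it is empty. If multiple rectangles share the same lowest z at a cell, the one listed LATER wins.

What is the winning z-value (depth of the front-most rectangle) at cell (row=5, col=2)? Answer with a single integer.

Check cell (5,2):
  A: rows 1-5 cols 2-5 z=3 -> covers; best now A (z=3)
  B: rows 5-9 cols 0-2 z=2 -> covers; best now B (z=2)
  C: rows 0-2 cols 1-3 -> outside (row miss)
Winner: B at z=2

Answer: 2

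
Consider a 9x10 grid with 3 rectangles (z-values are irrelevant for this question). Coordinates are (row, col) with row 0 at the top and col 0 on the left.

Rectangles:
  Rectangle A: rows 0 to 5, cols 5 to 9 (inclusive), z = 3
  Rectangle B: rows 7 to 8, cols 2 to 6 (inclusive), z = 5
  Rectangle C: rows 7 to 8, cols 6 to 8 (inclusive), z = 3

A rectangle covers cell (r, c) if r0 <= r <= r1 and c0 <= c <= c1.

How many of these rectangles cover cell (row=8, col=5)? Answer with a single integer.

Answer: 1

Derivation:
Check cell (8,5):
  A: rows 0-5 cols 5-9 -> outside (row miss)
  B: rows 7-8 cols 2-6 -> covers
  C: rows 7-8 cols 6-8 -> outside (col miss)
Count covering = 1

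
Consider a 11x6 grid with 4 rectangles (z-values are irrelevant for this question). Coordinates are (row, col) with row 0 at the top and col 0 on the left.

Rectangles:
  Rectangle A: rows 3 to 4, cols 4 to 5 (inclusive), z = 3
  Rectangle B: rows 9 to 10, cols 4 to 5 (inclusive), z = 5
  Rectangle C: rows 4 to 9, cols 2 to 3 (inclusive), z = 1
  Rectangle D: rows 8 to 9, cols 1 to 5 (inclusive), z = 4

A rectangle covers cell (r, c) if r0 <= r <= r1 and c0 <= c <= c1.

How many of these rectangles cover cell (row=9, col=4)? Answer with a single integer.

Check cell (9,4):
  A: rows 3-4 cols 4-5 -> outside (row miss)
  B: rows 9-10 cols 4-5 -> covers
  C: rows 4-9 cols 2-3 -> outside (col miss)
  D: rows 8-9 cols 1-5 -> covers
Count covering = 2

Answer: 2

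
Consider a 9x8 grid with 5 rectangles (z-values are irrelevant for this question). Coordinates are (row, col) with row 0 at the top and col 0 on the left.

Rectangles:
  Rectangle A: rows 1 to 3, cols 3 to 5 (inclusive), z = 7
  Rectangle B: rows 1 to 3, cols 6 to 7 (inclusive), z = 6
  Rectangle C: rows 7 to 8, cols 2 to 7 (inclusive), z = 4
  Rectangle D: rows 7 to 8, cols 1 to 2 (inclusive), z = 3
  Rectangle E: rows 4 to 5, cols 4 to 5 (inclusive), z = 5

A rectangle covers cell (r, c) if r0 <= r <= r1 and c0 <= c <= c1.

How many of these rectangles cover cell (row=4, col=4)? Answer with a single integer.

Answer: 1

Derivation:
Check cell (4,4):
  A: rows 1-3 cols 3-5 -> outside (row miss)
  B: rows 1-3 cols 6-7 -> outside (row miss)
  C: rows 7-8 cols 2-7 -> outside (row miss)
  D: rows 7-8 cols 1-2 -> outside (row miss)
  E: rows 4-5 cols 4-5 -> covers
Count covering = 1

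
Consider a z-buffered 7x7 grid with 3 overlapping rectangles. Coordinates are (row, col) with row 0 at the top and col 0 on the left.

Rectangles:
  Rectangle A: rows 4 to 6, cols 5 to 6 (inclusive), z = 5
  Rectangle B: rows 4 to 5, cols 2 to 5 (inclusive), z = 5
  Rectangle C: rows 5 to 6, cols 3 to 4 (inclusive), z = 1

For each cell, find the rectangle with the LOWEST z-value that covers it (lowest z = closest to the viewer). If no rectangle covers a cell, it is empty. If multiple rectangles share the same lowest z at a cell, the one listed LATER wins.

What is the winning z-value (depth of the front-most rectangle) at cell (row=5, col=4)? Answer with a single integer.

Answer: 1

Derivation:
Check cell (5,4):
  A: rows 4-6 cols 5-6 -> outside (col miss)
  B: rows 4-5 cols 2-5 z=5 -> covers; best now B (z=5)
  C: rows 5-6 cols 3-4 z=1 -> covers; best now C (z=1)
Winner: C at z=1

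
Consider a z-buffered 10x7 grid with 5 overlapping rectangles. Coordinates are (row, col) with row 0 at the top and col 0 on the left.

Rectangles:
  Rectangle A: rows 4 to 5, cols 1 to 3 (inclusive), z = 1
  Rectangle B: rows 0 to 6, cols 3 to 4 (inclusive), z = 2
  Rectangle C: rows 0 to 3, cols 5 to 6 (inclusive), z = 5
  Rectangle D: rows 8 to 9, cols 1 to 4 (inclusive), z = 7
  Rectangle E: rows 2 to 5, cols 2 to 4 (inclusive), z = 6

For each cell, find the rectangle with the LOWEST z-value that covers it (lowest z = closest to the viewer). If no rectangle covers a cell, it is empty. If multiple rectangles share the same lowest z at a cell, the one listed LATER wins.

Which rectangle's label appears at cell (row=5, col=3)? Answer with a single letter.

Check cell (5,3):
  A: rows 4-5 cols 1-3 z=1 -> covers; best now A (z=1)
  B: rows 0-6 cols 3-4 z=2 -> covers; best now A (z=1)
  C: rows 0-3 cols 5-6 -> outside (row miss)
  D: rows 8-9 cols 1-4 -> outside (row miss)
  E: rows 2-5 cols 2-4 z=6 -> covers; best now A (z=1)
Winner: A at z=1

Answer: A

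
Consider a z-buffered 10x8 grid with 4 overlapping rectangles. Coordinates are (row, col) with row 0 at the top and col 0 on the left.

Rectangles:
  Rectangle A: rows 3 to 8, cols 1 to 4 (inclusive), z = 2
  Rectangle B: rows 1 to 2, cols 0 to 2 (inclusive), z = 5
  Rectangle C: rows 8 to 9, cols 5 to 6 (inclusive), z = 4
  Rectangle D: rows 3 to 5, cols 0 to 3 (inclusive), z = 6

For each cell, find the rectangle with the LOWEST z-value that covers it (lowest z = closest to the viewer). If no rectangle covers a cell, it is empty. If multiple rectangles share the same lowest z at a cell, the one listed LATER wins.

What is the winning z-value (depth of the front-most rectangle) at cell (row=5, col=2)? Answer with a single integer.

Check cell (5,2):
  A: rows 3-8 cols 1-4 z=2 -> covers; best now A (z=2)
  B: rows 1-2 cols 0-2 -> outside (row miss)
  C: rows 8-9 cols 5-6 -> outside (row miss)
  D: rows 3-5 cols 0-3 z=6 -> covers; best now A (z=2)
Winner: A at z=2

Answer: 2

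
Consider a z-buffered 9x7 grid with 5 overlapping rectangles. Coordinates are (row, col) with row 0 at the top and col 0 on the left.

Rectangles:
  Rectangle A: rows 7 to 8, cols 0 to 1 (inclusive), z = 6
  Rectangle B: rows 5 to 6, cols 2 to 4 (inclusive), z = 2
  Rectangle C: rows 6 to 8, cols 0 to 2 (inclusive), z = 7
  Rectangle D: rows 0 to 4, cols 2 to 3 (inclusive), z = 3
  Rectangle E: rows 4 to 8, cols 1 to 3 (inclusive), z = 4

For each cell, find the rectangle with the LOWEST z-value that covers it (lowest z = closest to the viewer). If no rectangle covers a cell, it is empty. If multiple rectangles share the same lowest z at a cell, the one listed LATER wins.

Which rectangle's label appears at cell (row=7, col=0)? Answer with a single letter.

Check cell (7,0):
  A: rows 7-8 cols 0-1 z=6 -> covers; best now A (z=6)
  B: rows 5-6 cols 2-4 -> outside (row miss)
  C: rows 6-8 cols 0-2 z=7 -> covers; best now A (z=6)
  D: rows 0-4 cols 2-3 -> outside (row miss)
  E: rows 4-8 cols 1-3 -> outside (col miss)
Winner: A at z=6

Answer: A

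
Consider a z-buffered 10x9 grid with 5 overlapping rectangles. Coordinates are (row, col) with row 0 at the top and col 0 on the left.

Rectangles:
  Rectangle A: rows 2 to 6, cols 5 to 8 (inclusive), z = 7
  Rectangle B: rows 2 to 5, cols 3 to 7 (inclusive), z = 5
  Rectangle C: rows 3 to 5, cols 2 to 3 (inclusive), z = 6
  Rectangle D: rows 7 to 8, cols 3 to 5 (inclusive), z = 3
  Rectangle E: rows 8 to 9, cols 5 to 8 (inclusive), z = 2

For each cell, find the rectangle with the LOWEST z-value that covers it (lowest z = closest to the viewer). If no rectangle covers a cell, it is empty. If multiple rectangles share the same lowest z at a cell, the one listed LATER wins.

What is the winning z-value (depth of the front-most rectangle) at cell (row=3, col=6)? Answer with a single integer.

Answer: 5

Derivation:
Check cell (3,6):
  A: rows 2-6 cols 5-8 z=7 -> covers; best now A (z=7)
  B: rows 2-5 cols 3-7 z=5 -> covers; best now B (z=5)
  C: rows 3-5 cols 2-3 -> outside (col miss)
  D: rows 7-8 cols 3-5 -> outside (row miss)
  E: rows 8-9 cols 5-8 -> outside (row miss)
Winner: B at z=5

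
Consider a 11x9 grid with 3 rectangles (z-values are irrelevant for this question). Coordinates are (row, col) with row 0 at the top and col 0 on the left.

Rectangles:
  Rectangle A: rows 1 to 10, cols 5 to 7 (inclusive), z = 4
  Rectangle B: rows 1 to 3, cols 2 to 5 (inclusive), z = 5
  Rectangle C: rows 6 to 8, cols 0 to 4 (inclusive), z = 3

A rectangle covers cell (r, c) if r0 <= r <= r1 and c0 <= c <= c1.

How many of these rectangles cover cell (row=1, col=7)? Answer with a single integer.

Answer: 1

Derivation:
Check cell (1,7):
  A: rows 1-10 cols 5-7 -> covers
  B: rows 1-3 cols 2-5 -> outside (col miss)
  C: rows 6-8 cols 0-4 -> outside (row miss)
Count covering = 1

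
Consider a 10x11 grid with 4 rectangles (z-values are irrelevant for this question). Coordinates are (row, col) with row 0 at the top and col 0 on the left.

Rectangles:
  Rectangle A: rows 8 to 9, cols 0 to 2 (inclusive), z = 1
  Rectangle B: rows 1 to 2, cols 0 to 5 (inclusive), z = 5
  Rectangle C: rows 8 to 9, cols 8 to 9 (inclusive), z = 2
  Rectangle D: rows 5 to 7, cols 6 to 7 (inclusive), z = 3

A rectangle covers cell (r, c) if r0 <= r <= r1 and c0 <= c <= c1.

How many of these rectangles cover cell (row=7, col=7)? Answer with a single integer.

Answer: 1

Derivation:
Check cell (7,7):
  A: rows 8-9 cols 0-2 -> outside (row miss)
  B: rows 1-2 cols 0-5 -> outside (row miss)
  C: rows 8-9 cols 8-9 -> outside (row miss)
  D: rows 5-7 cols 6-7 -> covers
Count covering = 1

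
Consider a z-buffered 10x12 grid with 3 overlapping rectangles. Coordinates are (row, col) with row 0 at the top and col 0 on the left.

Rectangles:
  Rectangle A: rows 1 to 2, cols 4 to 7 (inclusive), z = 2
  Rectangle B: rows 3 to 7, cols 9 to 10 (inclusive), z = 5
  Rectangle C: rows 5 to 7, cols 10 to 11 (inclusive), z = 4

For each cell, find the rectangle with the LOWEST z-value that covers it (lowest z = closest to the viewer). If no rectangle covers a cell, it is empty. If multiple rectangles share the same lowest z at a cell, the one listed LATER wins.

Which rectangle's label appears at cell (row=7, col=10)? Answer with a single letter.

Check cell (7,10):
  A: rows 1-2 cols 4-7 -> outside (row miss)
  B: rows 3-7 cols 9-10 z=5 -> covers; best now B (z=5)
  C: rows 5-7 cols 10-11 z=4 -> covers; best now C (z=4)
Winner: C at z=4

Answer: C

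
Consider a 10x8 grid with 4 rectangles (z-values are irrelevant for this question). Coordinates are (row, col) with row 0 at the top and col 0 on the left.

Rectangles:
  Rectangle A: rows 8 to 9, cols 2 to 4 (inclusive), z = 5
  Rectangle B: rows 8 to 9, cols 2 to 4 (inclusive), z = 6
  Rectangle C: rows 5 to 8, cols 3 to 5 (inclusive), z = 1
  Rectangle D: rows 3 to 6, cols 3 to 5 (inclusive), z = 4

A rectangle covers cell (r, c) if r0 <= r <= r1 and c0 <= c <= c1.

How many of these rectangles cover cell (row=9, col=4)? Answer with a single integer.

Check cell (9,4):
  A: rows 8-9 cols 2-4 -> covers
  B: rows 8-9 cols 2-4 -> covers
  C: rows 5-8 cols 3-5 -> outside (row miss)
  D: rows 3-6 cols 3-5 -> outside (row miss)
Count covering = 2

Answer: 2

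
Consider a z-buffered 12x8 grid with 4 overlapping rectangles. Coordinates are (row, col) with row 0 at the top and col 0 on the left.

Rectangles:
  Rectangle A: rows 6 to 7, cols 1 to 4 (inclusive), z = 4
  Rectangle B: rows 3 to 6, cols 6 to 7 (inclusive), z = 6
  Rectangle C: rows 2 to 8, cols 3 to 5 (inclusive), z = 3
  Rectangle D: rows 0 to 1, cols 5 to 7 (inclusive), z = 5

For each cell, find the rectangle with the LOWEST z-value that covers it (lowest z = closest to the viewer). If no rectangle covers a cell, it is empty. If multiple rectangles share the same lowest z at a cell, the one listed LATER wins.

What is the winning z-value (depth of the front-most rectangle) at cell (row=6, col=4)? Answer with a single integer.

Answer: 3

Derivation:
Check cell (6,4):
  A: rows 6-7 cols 1-4 z=4 -> covers; best now A (z=4)
  B: rows 3-6 cols 6-7 -> outside (col miss)
  C: rows 2-8 cols 3-5 z=3 -> covers; best now C (z=3)
  D: rows 0-1 cols 5-7 -> outside (row miss)
Winner: C at z=3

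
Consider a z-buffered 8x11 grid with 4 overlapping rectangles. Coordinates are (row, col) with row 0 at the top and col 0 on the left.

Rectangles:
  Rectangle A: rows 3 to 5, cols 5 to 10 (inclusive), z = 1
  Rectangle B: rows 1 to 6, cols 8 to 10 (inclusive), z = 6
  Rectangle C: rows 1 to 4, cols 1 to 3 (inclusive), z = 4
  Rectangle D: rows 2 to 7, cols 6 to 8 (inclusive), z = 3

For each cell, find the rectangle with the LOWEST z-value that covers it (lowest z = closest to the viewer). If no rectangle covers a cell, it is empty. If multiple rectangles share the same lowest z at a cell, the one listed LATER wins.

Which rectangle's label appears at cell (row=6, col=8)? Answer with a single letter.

Answer: D

Derivation:
Check cell (6,8):
  A: rows 3-5 cols 5-10 -> outside (row miss)
  B: rows 1-6 cols 8-10 z=6 -> covers; best now B (z=6)
  C: rows 1-4 cols 1-3 -> outside (row miss)
  D: rows 2-7 cols 6-8 z=3 -> covers; best now D (z=3)
Winner: D at z=3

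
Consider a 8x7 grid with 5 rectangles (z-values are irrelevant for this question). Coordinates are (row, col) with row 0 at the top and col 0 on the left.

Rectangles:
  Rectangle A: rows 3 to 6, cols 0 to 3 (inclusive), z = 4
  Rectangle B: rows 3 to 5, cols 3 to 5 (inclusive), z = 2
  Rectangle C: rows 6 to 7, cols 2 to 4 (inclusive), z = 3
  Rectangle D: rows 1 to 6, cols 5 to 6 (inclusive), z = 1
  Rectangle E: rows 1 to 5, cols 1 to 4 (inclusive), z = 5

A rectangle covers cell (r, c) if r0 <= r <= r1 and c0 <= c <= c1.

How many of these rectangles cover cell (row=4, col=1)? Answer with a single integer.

Check cell (4,1):
  A: rows 3-6 cols 0-3 -> covers
  B: rows 3-5 cols 3-5 -> outside (col miss)
  C: rows 6-7 cols 2-4 -> outside (row miss)
  D: rows 1-6 cols 5-6 -> outside (col miss)
  E: rows 1-5 cols 1-4 -> covers
Count covering = 2

Answer: 2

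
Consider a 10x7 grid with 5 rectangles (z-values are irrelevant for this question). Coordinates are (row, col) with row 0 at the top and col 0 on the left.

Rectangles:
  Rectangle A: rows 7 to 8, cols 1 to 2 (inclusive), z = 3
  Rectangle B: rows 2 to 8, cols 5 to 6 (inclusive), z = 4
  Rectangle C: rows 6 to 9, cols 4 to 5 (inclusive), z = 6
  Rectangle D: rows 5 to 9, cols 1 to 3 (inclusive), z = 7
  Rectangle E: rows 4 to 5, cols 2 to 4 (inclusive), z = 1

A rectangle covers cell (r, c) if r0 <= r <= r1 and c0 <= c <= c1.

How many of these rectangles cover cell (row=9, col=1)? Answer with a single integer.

Answer: 1

Derivation:
Check cell (9,1):
  A: rows 7-8 cols 1-2 -> outside (row miss)
  B: rows 2-8 cols 5-6 -> outside (row miss)
  C: rows 6-9 cols 4-5 -> outside (col miss)
  D: rows 5-9 cols 1-3 -> covers
  E: rows 4-5 cols 2-4 -> outside (row miss)
Count covering = 1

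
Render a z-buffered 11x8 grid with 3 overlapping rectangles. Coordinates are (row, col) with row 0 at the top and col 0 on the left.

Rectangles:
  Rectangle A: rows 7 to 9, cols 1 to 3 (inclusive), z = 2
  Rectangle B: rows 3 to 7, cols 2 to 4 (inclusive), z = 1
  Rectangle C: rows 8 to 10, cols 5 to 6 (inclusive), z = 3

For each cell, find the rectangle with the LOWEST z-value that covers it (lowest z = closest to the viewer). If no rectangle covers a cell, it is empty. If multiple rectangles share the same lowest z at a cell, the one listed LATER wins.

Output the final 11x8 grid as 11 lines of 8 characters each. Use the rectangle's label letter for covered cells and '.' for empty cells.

........
........
........
..BBB...
..BBB...
..BBB...
..BBB...
.ABBB...
.AAA.CC.
.AAA.CC.
.....CC.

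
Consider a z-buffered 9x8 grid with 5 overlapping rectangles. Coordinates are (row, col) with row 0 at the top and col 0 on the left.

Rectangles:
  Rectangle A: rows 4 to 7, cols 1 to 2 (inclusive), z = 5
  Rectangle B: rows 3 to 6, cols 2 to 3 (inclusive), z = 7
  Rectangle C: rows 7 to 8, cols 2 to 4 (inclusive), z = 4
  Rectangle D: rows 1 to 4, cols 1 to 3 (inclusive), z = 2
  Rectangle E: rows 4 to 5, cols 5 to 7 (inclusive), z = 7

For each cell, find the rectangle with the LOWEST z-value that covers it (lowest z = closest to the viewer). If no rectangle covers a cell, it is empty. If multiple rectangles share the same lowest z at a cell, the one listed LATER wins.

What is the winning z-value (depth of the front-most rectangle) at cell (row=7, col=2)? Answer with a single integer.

Answer: 4

Derivation:
Check cell (7,2):
  A: rows 4-7 cols 1-2 z=5 -> covers; best now A (z=5)
  B: rows 3-6 cols 2-3 -> outside (row miss)
  C: rows 7-8 cols 2-4 z=4 -> covers; best now C (z=4)
  D: rows 1-4 cols 1-3 -> outside (row miss)
  E: rows 4-5 cols 5-7 -> outside (row miss)
Winner: C at z=4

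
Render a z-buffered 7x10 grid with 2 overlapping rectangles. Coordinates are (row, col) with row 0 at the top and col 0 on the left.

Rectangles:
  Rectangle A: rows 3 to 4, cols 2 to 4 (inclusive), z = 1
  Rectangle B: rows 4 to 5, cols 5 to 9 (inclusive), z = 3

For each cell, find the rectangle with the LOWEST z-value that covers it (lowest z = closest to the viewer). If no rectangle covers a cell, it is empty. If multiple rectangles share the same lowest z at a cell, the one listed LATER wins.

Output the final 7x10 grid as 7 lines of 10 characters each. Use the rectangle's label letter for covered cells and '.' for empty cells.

..........
..........
..........
..AAA.....
..AAABBBBB
.....BBBBB
..........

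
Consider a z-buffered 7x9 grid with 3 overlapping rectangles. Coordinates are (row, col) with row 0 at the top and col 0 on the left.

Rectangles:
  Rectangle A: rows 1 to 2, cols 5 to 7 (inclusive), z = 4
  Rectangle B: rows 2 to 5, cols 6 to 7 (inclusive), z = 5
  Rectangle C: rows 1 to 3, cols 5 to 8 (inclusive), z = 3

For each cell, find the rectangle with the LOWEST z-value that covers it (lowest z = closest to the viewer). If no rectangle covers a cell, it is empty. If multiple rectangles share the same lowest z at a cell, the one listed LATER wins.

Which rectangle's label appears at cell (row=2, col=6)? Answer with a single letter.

Check cell (2,6):
  A: rows 1-2 cols 5-7 z=4 -> covers; best now A (z=4)
  B: rows 2-5 cols 6-7 z=5 -> covers; best now A (z=4)
  C: rows 1-3 cols 5-8 z=3 -> covers; best now C (z=3)
Winner: C at z=3

Answer: C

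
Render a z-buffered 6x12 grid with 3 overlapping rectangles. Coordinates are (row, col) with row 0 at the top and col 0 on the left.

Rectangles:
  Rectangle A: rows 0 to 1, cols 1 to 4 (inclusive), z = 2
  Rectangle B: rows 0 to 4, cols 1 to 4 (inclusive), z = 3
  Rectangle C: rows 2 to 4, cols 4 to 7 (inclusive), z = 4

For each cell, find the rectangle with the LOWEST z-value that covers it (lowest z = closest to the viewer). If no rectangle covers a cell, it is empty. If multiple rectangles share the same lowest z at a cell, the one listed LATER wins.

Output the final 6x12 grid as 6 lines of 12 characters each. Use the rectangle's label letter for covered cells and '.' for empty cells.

.AAAA.......
.AAAA.......
.BBBBCCC....
.BBBBCCC....
.BBBBCCC....
............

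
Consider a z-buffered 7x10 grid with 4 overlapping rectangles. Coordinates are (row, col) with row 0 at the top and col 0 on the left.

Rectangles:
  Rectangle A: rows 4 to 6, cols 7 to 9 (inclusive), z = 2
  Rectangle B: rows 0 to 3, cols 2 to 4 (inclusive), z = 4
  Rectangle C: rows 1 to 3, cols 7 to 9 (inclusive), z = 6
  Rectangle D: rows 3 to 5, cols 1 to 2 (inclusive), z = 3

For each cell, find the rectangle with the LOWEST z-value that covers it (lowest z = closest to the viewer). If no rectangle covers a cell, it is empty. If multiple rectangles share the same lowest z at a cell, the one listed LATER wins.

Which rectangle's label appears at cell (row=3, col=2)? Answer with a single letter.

Check cell (3,2):
  A: rows 4-6 cols 7-9 -> outside (row miss)
  B: rows 0-3 cols 2-4 z=4 -> covers; best now B (z=4)
  C: rows 1-3 cols 7-9 -> outside (col miss)
  D: rows 3-5 cols 1-2 z=3 -> covers; best now D (z=3)
Winner: D at z=3

Answer: D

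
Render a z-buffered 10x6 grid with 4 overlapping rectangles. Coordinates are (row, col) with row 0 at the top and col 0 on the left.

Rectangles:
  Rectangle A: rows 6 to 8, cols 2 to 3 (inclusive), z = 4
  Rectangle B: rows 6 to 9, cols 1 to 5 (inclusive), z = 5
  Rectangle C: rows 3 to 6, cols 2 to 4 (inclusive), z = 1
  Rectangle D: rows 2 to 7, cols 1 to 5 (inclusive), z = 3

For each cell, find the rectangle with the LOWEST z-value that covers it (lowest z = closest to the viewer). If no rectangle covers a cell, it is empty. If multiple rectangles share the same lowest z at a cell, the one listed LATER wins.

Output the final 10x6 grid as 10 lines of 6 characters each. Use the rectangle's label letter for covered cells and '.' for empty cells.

......
......
.DDDDD
.DCCCD
.DCCCD
.DCCCD
.DCCCD
.DDDDD
.BAABB
.BBBBB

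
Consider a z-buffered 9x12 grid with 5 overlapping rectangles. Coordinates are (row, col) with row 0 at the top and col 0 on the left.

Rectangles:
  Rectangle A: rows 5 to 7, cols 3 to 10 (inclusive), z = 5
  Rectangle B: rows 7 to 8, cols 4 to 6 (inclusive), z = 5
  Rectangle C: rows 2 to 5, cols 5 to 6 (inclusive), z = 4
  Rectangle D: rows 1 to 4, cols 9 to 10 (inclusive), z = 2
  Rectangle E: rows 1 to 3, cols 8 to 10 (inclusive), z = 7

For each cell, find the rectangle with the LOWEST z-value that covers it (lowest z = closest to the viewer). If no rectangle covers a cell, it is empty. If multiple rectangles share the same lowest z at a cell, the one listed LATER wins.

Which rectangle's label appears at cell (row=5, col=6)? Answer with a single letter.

Answer: C

Derivation:
Check cell (5,6):
  A: rows 5-7 cols 3-10 z=5 -> covers; best now A (z=5)
  B: rows 7-8 cols 4-6 -> outside (row miss)
  C: rows 2-5 cols 5-6 z=4 -> covers; best now C (z=4)
  D: rows 1-4 cols 9-10 -> outside (row miss)
  E: rows 1-3 cols 8-10 -> outside (row miss)
Winner: C at z=4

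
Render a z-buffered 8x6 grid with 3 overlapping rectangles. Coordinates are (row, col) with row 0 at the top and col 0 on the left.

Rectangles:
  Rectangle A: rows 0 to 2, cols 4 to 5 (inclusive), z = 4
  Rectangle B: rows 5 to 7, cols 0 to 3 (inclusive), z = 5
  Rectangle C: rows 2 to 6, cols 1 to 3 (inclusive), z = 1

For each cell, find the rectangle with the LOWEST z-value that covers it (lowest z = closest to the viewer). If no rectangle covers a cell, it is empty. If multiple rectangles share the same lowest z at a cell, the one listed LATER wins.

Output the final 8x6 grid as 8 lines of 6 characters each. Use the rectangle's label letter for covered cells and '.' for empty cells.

....AA
....AA
.CCCAA
.CCC..
.CCC..
BCCC..
BCCC..
BBBB..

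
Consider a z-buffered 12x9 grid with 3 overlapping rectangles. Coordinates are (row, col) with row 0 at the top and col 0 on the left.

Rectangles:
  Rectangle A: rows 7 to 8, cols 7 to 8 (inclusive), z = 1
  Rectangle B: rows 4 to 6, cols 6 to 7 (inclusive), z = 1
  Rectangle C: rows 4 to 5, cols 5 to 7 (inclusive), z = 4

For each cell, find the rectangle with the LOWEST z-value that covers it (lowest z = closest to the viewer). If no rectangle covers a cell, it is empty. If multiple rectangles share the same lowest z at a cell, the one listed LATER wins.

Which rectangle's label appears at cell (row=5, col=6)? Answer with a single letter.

Answer: B

Derivation:
Check cell (5,6):
  A: rows 7-8 cols 7-8 -> outside (row miss)
  B: rows 4-6 cols 6-7 z=1 -> covers; best now B (z=1)
  C: rows 4-5 cols 5-7 z=4 -> covers; best now B (z=1)
Winner: B at z=1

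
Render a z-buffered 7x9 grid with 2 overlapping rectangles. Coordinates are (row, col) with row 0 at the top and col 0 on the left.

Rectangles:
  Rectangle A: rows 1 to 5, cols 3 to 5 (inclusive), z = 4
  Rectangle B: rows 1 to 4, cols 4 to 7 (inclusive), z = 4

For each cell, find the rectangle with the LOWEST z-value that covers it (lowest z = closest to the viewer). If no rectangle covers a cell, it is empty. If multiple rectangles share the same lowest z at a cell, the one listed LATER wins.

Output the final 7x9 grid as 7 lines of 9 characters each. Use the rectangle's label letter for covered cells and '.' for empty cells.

.........
...ABBBB.
...ABBBB.
...ABBBB.
...ABBBB.
...AAA...
.........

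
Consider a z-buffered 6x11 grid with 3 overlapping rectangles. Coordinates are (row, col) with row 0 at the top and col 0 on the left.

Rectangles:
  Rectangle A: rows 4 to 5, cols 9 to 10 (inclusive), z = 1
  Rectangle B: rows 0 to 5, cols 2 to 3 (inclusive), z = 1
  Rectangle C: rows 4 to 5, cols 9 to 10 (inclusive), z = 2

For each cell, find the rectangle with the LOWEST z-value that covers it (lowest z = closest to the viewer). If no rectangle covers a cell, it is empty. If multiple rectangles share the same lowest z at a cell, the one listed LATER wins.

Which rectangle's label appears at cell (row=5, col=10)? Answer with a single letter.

Answer: A

Derivation:
Check cell (5,10):
  A: rows 4-5 cols 9-10 z=1 -> covers; best now A (z=1)
  B: rows 0-5 cols 2-3 -> outside (col miss)
  C: rows 4-5 cols 9-10 z=2 -> covers; best now A (z=1)
Winner: A at z=1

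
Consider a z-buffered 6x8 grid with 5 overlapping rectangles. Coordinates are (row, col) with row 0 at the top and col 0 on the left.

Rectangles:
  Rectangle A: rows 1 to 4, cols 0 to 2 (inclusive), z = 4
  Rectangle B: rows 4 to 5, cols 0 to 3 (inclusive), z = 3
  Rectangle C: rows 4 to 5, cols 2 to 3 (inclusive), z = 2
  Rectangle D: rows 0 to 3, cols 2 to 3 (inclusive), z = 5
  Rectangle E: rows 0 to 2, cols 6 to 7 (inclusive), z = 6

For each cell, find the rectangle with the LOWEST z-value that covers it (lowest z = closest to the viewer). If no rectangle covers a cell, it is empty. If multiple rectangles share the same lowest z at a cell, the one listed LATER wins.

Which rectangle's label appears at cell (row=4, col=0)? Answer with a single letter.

Answer: B

Derivation:
Check cell (4,0):
  A: rows 1-4 cols 0-2 z=4 -> covers; best now A (z=4)
  B: rows 4-5 cols 0-3 z=3 -> covers; best now B (z=3)
  C: rows 4-5 cols 2-3 -> outside (col miss)
  D: rows 0-3 cols 2-3 -> outside (row miss)
  E: rows 0-2 cols 6-7 -> outside (row miss)
Winner: B at z=3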